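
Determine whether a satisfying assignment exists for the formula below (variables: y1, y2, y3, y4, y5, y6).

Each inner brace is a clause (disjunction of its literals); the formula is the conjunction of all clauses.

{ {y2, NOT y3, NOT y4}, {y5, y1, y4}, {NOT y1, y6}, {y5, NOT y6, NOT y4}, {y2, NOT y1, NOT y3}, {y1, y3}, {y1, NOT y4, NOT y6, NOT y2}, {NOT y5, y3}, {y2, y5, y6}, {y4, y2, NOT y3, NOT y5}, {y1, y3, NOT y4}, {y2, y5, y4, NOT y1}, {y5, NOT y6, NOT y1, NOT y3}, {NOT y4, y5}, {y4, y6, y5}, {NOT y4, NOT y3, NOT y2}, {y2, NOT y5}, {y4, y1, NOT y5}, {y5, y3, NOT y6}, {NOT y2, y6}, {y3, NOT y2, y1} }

Case y1 = true:
(y6) alone gives y6 = true.
Case y5 = true:
(y3) alone gives y3 = true.
(y2) alone gives y2 = true.
(NOT y4) alone gives y4 = false.
All clauses are satisfied.
A satisfying assignment: y1=true,  y2=true,  y3=true,  y4=false,  y5=true,  y6=true.

Yes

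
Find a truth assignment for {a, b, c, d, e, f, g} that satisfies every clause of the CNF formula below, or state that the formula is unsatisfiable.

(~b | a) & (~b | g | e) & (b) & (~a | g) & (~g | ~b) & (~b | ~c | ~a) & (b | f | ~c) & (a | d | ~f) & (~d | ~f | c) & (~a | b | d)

Unit clause (b) forces b = 1.
Unit clause (a) forces a = 1.
Unit clause (g) forces g = 1.
That conflicts with the unit clause (~g).

UNSATISFIABLE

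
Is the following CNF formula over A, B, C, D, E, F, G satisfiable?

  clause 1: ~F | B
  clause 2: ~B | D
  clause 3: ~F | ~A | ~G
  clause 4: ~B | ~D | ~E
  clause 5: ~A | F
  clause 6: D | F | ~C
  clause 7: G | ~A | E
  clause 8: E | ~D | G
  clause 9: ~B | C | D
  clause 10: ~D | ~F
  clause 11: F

No, unsatisfiable

From the singleton clause (F), F = 1.
From the singleton clause (B), B = 1.
From the singleton clause (D), D = 1.
Now (~D) is unsatisfied and unit — conflict.
No assignment satisfies every clause.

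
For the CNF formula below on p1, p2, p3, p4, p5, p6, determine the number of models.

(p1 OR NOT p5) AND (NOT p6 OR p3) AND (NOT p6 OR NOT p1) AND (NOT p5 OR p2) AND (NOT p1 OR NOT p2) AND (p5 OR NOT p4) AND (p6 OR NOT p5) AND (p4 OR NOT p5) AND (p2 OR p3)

6

There are 2^6 = 64 truth assignments over (p1, p2, p3, p4, p5, p6).
Split on p5. With p5 = true, the clauses containing p5 are satisfied and NOT p5 drops from the rest; 0 of the 2^5 = 32 assignments to the other variables satisfy what remains.
With p5 = false, by the same count on the reduced clause set, 6 assignments work.
(One model: p1=F, p2=F, p3=T, p4=F, p5=F, p6=F.)
Total: 0 + 6 = 6.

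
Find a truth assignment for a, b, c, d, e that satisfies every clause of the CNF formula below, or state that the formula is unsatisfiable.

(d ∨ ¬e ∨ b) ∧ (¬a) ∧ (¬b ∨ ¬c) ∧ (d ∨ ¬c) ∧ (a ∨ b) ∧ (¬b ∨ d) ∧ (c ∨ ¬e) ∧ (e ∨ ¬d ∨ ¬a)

a ↦ False,  b ↦ True,  c ↦ False,  d ↦ True,  e ↦ False

The clause (¬a) is unit, so a = False.
The clause (b) is unit, so b = True.
The clause (¬c) is unit, so c = False.
The clause (d) is unit, so d = True.
The clause (¬e) is unit, so e = False.
This assignment satisfies each clause.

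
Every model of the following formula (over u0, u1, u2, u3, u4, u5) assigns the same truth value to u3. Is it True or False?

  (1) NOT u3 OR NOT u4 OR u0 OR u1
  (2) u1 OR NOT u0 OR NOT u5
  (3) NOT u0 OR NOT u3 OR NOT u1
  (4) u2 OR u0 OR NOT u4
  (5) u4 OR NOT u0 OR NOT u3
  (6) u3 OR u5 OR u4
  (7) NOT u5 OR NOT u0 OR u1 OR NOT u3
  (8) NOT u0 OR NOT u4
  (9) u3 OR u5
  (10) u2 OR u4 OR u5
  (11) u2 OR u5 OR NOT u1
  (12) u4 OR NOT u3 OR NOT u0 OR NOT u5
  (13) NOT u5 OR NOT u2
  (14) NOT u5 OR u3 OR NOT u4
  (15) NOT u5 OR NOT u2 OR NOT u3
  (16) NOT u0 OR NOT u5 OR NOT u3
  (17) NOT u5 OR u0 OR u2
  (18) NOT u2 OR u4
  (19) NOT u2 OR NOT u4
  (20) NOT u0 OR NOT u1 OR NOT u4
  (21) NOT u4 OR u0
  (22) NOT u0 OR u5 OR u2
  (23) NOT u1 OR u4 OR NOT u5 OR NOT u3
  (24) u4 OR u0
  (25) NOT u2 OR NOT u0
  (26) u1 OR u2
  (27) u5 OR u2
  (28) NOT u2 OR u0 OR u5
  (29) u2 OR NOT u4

Suppose u3 = true.
Suppose u0 = false.
The clause (NOT u4) is unit, so u4 = false.
That conflicts with the unit clause (u4).
Backtrack on u0: now try u0 = true.
The clause (NOT u1) is unit, so u1 = false.
The clause (NOT u5) is unit, so u5 = false.
The clause (u4) is unit, so u4 = true.
That conflicts with the unit clause (NOT u4).
Neither u0 = true nor u0 = false works.
So every satisfying assignment has u3 = False.

False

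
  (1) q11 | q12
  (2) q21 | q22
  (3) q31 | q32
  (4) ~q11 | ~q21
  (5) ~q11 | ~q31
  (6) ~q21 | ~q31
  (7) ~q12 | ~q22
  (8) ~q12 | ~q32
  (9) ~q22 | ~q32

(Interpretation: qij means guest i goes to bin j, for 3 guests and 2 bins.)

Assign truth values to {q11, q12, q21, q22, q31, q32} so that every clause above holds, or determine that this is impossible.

Branch on q11: set q11 = 1.
From the singleton clause (~q21), q21 = 0.
From the singleton clause (q22), q22 = 1.
From the singleton clause (~q31), q31 = 0.
From the singleton clause (q32), q32 = 1.
Now (~q32) is unsatisfied and unit — conflict.
That branch fails; take q11 = 0 instead.
From the singleton clause (q12), q12 = 1.
From the singleton clause (~q22), q22 = 0.
From the singleton clause (q21), q21 = 1.
From the singleton clause (~q31), q31 = 0.
From the singleton clause (q32), q32 = 1.
Now (~q32) is unsatisfied and unit — conflict.
Either choice for q11 ends in contradiction.

UNSATISFIABLE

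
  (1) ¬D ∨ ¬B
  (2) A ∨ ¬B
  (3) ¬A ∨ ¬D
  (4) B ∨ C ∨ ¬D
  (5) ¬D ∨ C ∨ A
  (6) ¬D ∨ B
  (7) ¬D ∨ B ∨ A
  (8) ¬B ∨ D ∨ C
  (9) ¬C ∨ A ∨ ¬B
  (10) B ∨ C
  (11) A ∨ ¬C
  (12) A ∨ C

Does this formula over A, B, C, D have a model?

Satisfiable

Branch on D: set D = False.
Branch on A: set A = True.
Branch on B: set B = True.
(C) alone gives C = True.
Every clause now holds.
A satisfying assignment: A=True; B=True; C=True; D=False.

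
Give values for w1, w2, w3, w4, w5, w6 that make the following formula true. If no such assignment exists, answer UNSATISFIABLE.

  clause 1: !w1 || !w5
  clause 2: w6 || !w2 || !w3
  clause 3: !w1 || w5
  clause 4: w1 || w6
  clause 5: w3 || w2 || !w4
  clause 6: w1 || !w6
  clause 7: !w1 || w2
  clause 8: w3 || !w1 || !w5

UNSATISFIABLE

Branch on w1: set w1 = false.
From the singleton clause (w6), w6 = true.
But (!w6) is also a unit clause — contradiction.
Undo w1 and try w1 = true.
From the singleton clause (!w5), w5 = false.
But (w5) is also a unit clause — contradiction.
Either choice for w1 ends in contradiction.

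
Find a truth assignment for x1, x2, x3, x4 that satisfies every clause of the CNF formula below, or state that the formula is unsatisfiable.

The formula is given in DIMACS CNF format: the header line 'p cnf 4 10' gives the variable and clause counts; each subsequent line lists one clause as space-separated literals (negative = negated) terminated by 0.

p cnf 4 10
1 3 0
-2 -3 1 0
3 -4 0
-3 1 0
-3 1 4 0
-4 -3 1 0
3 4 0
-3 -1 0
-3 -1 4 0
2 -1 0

Try x1 = True.
(¬x3) alone gives x3 = False.
(¬x4) alone gives x4 = False.
But (x4) is also a unit clause — contradiction.
That branch fails; take x1 = False instead.
(x3) alone gives x3 = True.
But (¬x3) is also a unit clause — contradiction.
Both values of x1 lead to a conflict.

UNSATISFIABLE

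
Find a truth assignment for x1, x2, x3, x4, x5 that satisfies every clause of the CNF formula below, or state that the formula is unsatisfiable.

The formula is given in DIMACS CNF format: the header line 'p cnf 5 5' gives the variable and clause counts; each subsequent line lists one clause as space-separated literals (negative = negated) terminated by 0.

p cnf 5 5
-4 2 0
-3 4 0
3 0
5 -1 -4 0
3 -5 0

x1 ↦ False,  x2 ↦ True,  x3 ↦ True,  x4 ↦ True,  x5 ↦ True

Unit clause (x3) forces x3 = True.
Unit clause (x4) forces x4 = True.
Unit clause (x2) forces x2 = True.
Try x5 = True.
All clauses hold; x1 can take either value.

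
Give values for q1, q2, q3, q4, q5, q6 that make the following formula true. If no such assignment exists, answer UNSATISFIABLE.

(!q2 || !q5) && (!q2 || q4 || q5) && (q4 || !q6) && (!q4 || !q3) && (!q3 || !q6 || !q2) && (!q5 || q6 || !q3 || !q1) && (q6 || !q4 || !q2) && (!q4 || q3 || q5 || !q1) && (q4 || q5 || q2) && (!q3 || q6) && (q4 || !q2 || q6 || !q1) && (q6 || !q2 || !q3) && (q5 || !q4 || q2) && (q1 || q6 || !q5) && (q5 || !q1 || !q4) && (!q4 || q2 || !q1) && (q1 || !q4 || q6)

q1 ↦ true, q2 ↦ false, q3 ↦ false, q4 ↦ false, q5 ↦ true, q6 ↦ false

Suppose q2 = false.
Suppose q4 = false.
(!q6) alone gives q6 = false.
(q5) alone gives q5 = true.
(!q3) alone gives q3 = false.
(q1) alone gives q1 = true.
This assignment satisfies each clause.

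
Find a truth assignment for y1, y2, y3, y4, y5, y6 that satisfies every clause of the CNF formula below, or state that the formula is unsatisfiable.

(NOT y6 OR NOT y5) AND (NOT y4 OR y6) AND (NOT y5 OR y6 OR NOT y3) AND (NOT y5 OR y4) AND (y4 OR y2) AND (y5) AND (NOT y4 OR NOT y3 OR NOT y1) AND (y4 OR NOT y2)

The clause (y5) is unit, so y5 = true.
The clause (NOT y6) is unit, so y6 = false.
The clause (NOT y4) is unit, so y4 = false.
Now (y4) is unsatisfied and unit — conflict.

UNSATISFIABLE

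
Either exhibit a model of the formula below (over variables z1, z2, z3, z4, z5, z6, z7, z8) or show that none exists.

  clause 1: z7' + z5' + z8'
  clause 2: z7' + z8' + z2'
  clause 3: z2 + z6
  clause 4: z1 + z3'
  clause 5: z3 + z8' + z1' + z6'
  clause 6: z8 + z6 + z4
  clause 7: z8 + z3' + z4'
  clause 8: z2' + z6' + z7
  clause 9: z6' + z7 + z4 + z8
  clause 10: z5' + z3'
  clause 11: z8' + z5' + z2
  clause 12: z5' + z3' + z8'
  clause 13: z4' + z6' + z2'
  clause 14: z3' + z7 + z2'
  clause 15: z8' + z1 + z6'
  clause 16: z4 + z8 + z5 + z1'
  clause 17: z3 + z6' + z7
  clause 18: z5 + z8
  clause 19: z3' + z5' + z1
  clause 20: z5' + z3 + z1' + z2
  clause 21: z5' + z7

Suppose z2 = 0.
The clause (z6) is unit, so z6 = 1.
Suppose z1 = 1.
Suppose z3 = 1.
The clause (z5') is unit, so z5 = 0.
The clause (z8) is unit, so z8 = 1.
No clause remains; z4, z7 are free.

z1=1,  z2=0,  z3=1,  z4=1,  z5=0,  z6=1,  z7=1,  z8=1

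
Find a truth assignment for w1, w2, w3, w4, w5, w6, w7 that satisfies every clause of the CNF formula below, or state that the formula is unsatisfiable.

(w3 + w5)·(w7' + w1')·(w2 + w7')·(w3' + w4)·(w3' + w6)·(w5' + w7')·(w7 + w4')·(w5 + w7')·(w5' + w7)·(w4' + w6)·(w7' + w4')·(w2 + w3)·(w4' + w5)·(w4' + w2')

Case w3 = 1:
Unit clause (w4) forces w4 = 1.
Unit clause (w6) forces w6 = 1.
Unit clause (w7) forces w7 = 1.
But (w7') is also a unit clause — contradiction.
So w3 must be the other value — set w3 = 0.
Unit clause (w5) forces w5 = 1.
Unit clause (w7') forces w7 = 0.
But (w7) is also a unit clause — contradiction.
Neither w3 = 1 nor w3 = 0 works.

UNSATISFIABLE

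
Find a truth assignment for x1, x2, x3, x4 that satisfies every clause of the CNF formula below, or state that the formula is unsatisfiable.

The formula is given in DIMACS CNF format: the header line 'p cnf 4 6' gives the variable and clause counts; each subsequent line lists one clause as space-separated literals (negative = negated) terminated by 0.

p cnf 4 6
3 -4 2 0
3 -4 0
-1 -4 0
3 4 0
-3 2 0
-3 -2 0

UNSATISFIABLE

Case x3 = True:
From the singleton clause (x2), x2 = True.
Now (¬x2) is unsatisfied and unit — conflict.
That branch fails; take x3 = False instead.
From the singleton clause (¬x4), x4 = False.
Now (x4) is unsatisfied and unit — conflict.
Either choice for x3 ends in contradiction.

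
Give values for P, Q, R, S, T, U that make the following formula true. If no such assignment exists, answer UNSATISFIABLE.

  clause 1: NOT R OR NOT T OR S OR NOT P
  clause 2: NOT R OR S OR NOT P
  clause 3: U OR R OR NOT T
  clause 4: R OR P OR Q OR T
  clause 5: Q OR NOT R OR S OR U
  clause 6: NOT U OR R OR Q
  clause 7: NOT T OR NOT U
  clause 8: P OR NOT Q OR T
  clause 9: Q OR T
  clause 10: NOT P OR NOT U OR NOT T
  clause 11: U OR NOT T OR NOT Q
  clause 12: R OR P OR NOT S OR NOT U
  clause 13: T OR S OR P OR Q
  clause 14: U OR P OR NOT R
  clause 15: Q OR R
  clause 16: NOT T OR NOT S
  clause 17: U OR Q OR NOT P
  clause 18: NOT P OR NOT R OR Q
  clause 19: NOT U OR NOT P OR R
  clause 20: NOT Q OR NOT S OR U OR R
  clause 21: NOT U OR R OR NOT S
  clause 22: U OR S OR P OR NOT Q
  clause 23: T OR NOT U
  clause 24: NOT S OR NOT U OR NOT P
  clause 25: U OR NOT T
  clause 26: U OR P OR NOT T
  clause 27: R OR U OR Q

Suppose T = false.
(Q) alone gives Q = true.
(P) alone gives P = true.
(NOT U) alone gives U = false.
Suppose R = true.
(S) alone gives S = true.
Every clause now holds.

P=true, Q=true, R=true, S=true, T=false, U=false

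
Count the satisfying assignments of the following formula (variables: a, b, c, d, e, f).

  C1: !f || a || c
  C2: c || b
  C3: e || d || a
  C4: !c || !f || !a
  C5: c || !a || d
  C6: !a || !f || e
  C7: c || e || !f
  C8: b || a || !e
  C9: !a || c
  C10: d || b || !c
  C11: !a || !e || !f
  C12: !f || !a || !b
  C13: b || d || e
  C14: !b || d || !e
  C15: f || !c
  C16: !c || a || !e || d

There are 2^6 = 64 truth assignments over (a, b, c, d, e, f).
Split on b. With b = true, the clauses containing b are satisfied and !b drops from the rest; 4 of the 2^5 = 32 assignments to the other variables satisfy what remains.
With b = false, by the same count on the reduced clause set, 1 assignment works.
Total: 4 + 1 = 5.

5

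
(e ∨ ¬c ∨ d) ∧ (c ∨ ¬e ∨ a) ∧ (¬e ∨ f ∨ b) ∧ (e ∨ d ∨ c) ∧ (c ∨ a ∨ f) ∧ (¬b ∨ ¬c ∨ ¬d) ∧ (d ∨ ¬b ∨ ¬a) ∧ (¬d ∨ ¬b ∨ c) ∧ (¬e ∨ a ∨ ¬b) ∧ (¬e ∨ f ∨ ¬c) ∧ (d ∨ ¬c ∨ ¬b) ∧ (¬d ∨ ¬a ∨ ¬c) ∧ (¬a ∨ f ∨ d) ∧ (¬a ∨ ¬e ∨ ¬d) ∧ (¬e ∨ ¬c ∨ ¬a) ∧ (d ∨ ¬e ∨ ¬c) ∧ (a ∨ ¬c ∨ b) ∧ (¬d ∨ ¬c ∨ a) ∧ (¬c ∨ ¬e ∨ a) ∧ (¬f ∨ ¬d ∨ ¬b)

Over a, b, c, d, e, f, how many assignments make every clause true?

4

There are 2^6 = 64 truth assignments over (a, b, c, d, e, f).
Split on d. With d = True, the clauses containing d are satisfied and ¬d drops from the rest; 3 of the 2^5 = 32 assignments to the other variables satisfy what remains.
With d = False, by the same count on the reduced clause set, 1 assignment works.
(One model: a=F, b=F, c=F, d=T, e=F, f=T.)
Total: 3 + 1 = 4.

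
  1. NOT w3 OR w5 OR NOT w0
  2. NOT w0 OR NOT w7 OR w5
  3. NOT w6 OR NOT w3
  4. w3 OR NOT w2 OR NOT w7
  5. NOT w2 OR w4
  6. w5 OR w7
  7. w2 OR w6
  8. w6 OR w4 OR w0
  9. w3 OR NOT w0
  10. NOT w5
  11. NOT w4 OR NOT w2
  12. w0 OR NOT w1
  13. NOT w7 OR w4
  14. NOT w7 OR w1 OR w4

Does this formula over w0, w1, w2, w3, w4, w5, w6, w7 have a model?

Satisfiable

From the singleton clause (NOT w5), w5 = false.
From the singleton clause (w7), w7 = true.
From the singleton clause (NOT w0), w0 = false.
From the singleton clause (NOT w1), w1 = false.
From the singleton clause (w4), w4 = true.
From the singleton clause (NOT w2), w2 = false.
From the singleton clause (w6), w6 = true.
From the singleton clause (NOT w3), w3 = false.
Every clause now holds.
A satisfying assignment: w0=false, w1=false, w2=false, w3=false, w4=true, w5=false, w6=true, w7=true.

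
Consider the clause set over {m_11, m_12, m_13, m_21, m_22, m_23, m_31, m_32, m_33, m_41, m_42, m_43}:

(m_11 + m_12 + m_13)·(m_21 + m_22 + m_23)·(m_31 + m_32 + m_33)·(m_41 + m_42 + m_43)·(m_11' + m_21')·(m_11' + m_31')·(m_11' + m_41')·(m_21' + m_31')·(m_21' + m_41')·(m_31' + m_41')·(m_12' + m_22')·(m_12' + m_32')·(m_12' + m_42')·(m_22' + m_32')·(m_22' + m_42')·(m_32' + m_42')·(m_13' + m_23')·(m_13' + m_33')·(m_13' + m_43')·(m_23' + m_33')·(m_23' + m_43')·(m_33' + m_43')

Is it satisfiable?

No, unsatisfiable

Branch on m_11: set m_11 = 0.
Branch on m_12: set m_12 = 1.
From the singleton clause (m_22'), m_22 = 0.
From the singleton clause (m_32'), m_32 = 0.
From the singleton clause (m_42'), m_42 = 0.
Branch on m_21: set m_21 = 1.
From the singleton clause (m_31'), m_31 = 0.
From the singleton clause (m_33), m_33 = 1.
From the singleton clause (m_41'), m_41 = 0.
From the singleton clause (m_43), m_43 = 1.
But (m_43') is also a unit clause — contradiction.
So m_21 must be the other value — set m_21 = 0.
From the singleton clause (m_23), m_23 = 1.
From the singleton clause (m_13'), m_13 = 0.
From the singleton clause (m_33'), m_33 = 0.
From the singleton clause (m_31), m_31 = 1.
From the singleton clause (m_41'), m_41 = 0.
From the singleton clause (m_43), m_43 = 1.
But (m_43') is also a unit clause — contradiction.
Either choice for m_21 ends in contradiction.
So m_12 must be the other value — set m_12 = 0.
From the singleton clause (m_13), m_13 = 1.
From the singleton clause (m_23'), m_23 = 0.
From the singleton clause (m_33'), m_33 = 0.
From the singleton clause (m_43'), m_43 = 0.
Branch on m_21: set m_21 = 1.
From the singleton clause (m_31'), m_31 = 0.
From the singleton clause (m_32), m_32 = 1.
From the singleton clause (m_41'), m_41 = 0.
From the singleton clause (m_42), m_42 = 1.
But (m_42') is also a unit clause — contradiction.
So m_21 must be the other value — set m_21 = 0.
From the singleton clause (m_22), m_22 = 1.
From the singleton clause (m_32'), m_32 = 0.
From the singleton clause (m_31), m_31 = 1.
From the singleton clause (m_41'), m_41 = 0.
From the singleton clause (m_42), m_42 = 1.
But (m_42') is also a unit clause — contradiction.
Either choice for m_21 ends in contradiction.
Either choice for m_12 ends in contradiction.
So m_11 must be the other value — set m_11 = 1.
From the singleton clause (m_21'), m_21 = 0.
From the singleton clause (m_31'), m_31 = 0.
From the singleton clause (m_41'), m_41 = 0.
Branch on m_22: set m_22 = 1.
From the singleton clause (m_12'), m_12 = 0.
From the singleton clause (m_32'), m_32 = 0.
From the singleton clause (m_33), m_33 = 1.
From the singleton clause (m_42'), m_42 = 0.
From the singleton clause (m_43), m_43 = 1.
But (m_43') is also a unit clause — contradiction.
So m_22 must be the other value — set m_22 = 0.
From the singleton clause (m_23), m_23 = 1.
From the singleton clause (m_13'), m_13 = 0.
From the singleton clause (m_33'), m_33 = 0.
From the singleton clause (m_32), m_32 = 1.
From the singleton clause (m_12'), m_12 = 0.
From the singleton clause (m_42'), m_42 = 0.
From the singleton clause (m_43), m_43 = 1.
But (m_43') is also a unit clause — contradiction.
Either choice for m_22 ends in contradiction.
Either choice for m_11 ends in contradiction.
No assignment satisfies every clause.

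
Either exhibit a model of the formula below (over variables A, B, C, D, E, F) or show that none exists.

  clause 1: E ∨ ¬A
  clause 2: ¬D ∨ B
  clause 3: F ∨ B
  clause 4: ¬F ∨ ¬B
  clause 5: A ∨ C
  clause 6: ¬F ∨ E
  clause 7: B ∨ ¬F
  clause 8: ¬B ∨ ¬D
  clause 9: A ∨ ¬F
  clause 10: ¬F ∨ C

A ↦ False,  B ↦ True,  C ↦ True,  D ↦ False,  E ↦ True,  F ↦ False

Try E = True.
Try D = False.
Try F = False.
From the singleton clause (B), B = True.
Try A = False.
From the singleton clause (C), C = True.
All clauses are satisfied.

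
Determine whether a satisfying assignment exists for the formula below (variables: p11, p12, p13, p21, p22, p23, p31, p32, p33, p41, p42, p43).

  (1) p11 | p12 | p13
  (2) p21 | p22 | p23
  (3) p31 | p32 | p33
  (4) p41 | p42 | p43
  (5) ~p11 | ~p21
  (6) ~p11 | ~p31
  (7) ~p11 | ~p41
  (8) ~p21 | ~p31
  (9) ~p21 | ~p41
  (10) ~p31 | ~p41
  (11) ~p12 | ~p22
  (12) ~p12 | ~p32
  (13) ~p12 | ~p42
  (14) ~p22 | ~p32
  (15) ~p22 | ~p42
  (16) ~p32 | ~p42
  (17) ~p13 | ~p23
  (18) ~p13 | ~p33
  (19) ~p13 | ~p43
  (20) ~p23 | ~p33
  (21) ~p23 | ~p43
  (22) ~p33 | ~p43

Suppose p11 = 0.
Suppose p12 = 1.
Unit clause (~p22) forces p22 = 0.
Unit clause (~p32) forces p32 = 0.
Unit clause (~p42) forces p42 = 0.
Suppose p21 = 1.
Unit clause (~p31) forces p31 = 0.
Unit clause (p33) forces p33 = 1.
Unit clause (~p41) forces p41 = 0.
Unit clause (p43) forces p43 = 1.
But (~p43) is also a unit clause — contradiction.
Undo p21 and try p21 = 0.
Unit clause (p23) forces p23 = 1.
Unit clause (~p13) forces p13 = 0.
Unit clause (~p33) forces p33 = 0.
Unit clause (p31) forces p31 = 1.
Unit clause (~p41) forces p41 = 0.
Unit clause (p43) forces p43 = 1.
But (~p43) is also a unit clause — contradiction.
Either choice for p21 ends in contradiction.
Undo p12 and try p12 = 0.
Unit clause (p13) forces p13 = 1.
Unit clause (~p23) forces p23 = 0.
Unit clause (~p33) forces p33 = 0.
Unit clause (~p43) forces p43 = 0.
Suppose p21 = 1.
Unit clause (~p31) forces p31 = 0.
Unit clause (p32) forces p32 = 1.
Unit clause (~p41) forces p41 = 0.
Unit clause (p42) forces p42 = 1.
But (~p42) is also a unit clause — contradiction.
Undo p21 and try p21 = 0.
Unit clause (p22) forces p22 = 1.
Unit clause (~p32) forces p32 = 0.
Unit clause (p31) forces p31 = 1.
Unit clause (~p41) forces p41 = 0.
Unit clause (p42) forces p42 = 1.
But (~p42) is also a unit clause — contradiction.
Either choice for p21 ends in contradiction.
Either choice for p12 ends in contradiction.
Undo p11 and try p11 = 1.
Unit clause (~p21) forces p21 = 0.
Unit clause (~p31) forces p31 = 0.
Unit clause (~p41) forces p41 = 0.
Suppose p22 = 1.
Unit clause (~p12) forces p12 = 0.
Unit clause (~p32) forces p32 = 0.
Unit clause (p33) forces p33 = 1.
Unit clause (~p42) forces p42 = 0.
Unit clause (p43) forces p43 = 1.
But (~p43) is also a unit clause — contradiction.
Undo p22 and try p22 = 0.
Unit clause (p23) forces p23 = 1.
Unit clause (~p13) forces p13 = 0.
Unit clause (~p33) forces p33 = 0.
Unit clause (p32) forces p32 = 1.
Unit clause (~p12) forces p12 = 0.
Unit clause (~p42) forces p42 = 0.
Unit clause (p43) forces p43 = 1.
But (~p43) is also a unit clause — contradiction.
Either choice for p22 ends in contradiction.
Either choice for p11 ends in contradiction.
No assignment satisfies every clause.

Unsatisfiable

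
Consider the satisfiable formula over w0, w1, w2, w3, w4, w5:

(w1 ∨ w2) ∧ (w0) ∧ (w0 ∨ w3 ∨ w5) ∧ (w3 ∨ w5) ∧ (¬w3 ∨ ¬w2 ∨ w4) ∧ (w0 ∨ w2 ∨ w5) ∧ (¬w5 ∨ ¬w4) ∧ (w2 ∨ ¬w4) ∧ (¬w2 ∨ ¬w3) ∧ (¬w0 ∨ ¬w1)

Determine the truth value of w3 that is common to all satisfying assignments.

False

Suppose w3 = True.
Unit clause (w0) forces w0 = True.
Unit clause (¬w2) forces w2 = False.
Unit clause (w1) forces w1 = True.
Now (¬w1) is unsatisfied and unit — conflict.
So every satisfying assignment has w3 = False.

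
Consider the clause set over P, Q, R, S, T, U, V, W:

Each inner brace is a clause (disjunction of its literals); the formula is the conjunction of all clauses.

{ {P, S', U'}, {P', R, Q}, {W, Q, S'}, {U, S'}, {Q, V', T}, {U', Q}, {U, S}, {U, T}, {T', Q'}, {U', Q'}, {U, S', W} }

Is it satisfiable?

Branch on U: set U = 1.
(Q) alone gives Q = 1.
That conflicts with the unit clause (Q').
Backtrack on U: now try U = 0.
(S') alone gives S = 0.
That conflicts with the unit clause (S).
Neither U = 1 nor U = 0 works.
No assignment satisfies every clause.

Unsatisfiable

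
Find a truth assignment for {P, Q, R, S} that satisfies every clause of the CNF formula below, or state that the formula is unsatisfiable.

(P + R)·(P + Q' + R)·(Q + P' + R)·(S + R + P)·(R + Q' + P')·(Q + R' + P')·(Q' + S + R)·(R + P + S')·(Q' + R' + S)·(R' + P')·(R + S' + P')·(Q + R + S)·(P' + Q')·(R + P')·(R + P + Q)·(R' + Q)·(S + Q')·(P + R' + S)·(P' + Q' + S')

Try P = 0.
From the singleton clause (R), R = 1.
From the singleton clause (Q), Q = 1.
From the singleton clause (S), S = 1.
This assignment satisfies each clause.

P ↦ 0,  Q ↦ 1,  R ↦ 1,  S ↦ 1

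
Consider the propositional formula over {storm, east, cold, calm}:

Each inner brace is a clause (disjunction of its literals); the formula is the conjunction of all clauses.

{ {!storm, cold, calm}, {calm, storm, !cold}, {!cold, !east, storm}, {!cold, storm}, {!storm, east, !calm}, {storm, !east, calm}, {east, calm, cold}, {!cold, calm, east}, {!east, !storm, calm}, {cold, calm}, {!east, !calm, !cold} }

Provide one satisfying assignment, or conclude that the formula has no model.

Branch on cold: set cold = false.
(calm) alone gives calm = true.
Branch on storm: set storm = false.
All clauses hold; east can take either value.

storm=false; east=true; cold=false; calm=true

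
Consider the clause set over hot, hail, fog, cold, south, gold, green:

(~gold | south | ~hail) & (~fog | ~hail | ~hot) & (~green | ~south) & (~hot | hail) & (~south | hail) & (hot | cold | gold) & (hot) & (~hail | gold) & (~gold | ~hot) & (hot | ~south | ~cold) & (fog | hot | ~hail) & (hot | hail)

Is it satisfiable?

Unit clause (hot) forces hot = 1.
Unit clause (hail) forces hail = 1.
Unit clause (~fog) forces fog = 0.
Unit clause (gold) forces gold = 1.
That conflicts with the unit clause (~gold).
No assignment satisfies every clause.

Unsatisfiable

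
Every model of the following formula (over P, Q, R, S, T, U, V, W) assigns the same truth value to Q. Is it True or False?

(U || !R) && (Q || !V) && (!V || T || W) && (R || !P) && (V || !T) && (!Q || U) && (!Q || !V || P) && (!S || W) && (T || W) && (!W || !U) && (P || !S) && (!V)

False

Suppose Q = true.
From the singleton clause (U), U = true.
From the singleton clause (!W), W = false.
From the singleton clause (!S), S = false.
From the singleton clause (T), T = true.
From the singleton clause (V), V = true.
Now (!V) is unsatisfied and unit — conflict.
So every satisfying assignment has Q = False.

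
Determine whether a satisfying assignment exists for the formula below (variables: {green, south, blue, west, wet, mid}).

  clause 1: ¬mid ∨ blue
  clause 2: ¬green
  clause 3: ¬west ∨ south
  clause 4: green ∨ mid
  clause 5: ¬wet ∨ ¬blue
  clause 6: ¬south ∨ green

Yes, satisfiable

From the singleton clause (¬green), green = False.
From the singleton clause (mid), mid = True.
From the singleton clause (blue), blue = True.
From the singleton clause (¬wet), wet = False.
From the singleton clause (¬south), south = False.
From the singleton clause (¬west), west = False.
Every clause now holds.
A satisfying assignment: green=False; south=False; blue=True; west=False; wet=False; mid=True.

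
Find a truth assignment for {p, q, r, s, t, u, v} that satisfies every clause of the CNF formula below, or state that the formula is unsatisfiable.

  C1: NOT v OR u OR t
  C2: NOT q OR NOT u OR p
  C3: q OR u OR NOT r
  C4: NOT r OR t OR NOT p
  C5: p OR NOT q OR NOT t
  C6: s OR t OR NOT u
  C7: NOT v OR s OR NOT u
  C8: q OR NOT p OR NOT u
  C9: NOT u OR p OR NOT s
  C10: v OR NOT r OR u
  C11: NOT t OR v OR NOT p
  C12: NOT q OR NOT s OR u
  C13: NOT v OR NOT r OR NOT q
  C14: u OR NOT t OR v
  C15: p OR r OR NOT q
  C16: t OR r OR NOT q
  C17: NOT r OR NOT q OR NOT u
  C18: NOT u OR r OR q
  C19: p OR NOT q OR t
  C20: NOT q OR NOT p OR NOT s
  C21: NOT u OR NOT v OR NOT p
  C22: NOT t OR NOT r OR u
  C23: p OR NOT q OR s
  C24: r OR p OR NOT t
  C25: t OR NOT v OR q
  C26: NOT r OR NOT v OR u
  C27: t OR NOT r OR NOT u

Try v = false.
Try r = false.
Try t = false.
The clause (NOT q) is unit, so q = false.
The clause (NOT u) is unit, so u = false.
No clause remains; p, s are free.

p ↦ true; q ↦ false; r ↦ false; s ↦ true; t ↦ false; u ↦ false; v ↦ false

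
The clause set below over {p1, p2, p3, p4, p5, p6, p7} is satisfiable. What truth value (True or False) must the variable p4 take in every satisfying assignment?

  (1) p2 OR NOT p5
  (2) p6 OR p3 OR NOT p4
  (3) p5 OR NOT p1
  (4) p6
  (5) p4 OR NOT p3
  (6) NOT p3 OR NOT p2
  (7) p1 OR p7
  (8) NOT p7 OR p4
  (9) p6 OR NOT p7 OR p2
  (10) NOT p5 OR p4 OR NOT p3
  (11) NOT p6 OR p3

True

Suppose p4 = false.
Unit clause (p6) forces p6 = true.
Unit clause (NOT p3) forces p3 = false.
That conflicts with the unit clause (p3).
So every satisfying assignment has p4 = True.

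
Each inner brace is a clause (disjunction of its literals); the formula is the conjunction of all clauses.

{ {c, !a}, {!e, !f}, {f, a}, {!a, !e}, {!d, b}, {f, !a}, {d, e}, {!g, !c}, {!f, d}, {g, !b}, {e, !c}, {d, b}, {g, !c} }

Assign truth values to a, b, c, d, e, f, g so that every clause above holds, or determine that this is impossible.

a: false; b: true; c: false; d: true; e: false; f: true; g: true

Branch on c: set c = false.
From the singleton clause (!a), a = false.
From the singleton clause (f), f = true.
From the singleton clause (!e), e = false.
From the singleton clause (d), d = true.
From the singleton clause (b), b = true.
From the singleton clause (g), g = true.
Every clause now holds.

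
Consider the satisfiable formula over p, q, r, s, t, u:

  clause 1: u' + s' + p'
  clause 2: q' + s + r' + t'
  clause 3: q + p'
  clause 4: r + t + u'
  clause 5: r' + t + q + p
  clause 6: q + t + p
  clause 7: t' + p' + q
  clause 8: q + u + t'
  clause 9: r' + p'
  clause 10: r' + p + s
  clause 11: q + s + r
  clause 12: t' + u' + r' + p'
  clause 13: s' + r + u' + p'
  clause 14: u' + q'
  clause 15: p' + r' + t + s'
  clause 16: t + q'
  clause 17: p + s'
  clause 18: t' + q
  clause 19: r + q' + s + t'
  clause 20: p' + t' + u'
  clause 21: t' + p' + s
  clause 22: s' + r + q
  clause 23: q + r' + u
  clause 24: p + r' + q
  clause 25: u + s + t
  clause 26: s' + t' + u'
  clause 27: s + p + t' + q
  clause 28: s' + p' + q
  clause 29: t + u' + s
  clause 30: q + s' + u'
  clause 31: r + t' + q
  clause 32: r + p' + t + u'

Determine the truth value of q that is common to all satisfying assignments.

True

Suppose q = 0.
From the singleton clause (p'), p = 0.
From the singleton clause (t), t = 1.
Now (t') is unsatisfied and unit — conflict.
So every satisfying assignment has q = True.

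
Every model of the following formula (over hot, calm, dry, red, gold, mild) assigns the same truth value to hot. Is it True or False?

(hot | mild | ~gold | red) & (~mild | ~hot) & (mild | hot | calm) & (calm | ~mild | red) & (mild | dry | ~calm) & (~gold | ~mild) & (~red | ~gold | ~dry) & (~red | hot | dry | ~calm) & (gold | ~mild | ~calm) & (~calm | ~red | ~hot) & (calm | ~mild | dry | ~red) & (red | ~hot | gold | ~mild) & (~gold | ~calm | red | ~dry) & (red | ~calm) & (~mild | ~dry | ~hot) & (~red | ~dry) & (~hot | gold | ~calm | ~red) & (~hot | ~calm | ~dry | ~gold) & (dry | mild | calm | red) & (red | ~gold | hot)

Suppose hot = 0.
Case mild = 1:
(~gold) alone gives gold = 0.
(~calm) alone gives calm = 0.
(red) alone gives red = 1.
(dry) alone gives dry = 1.
That conflicts with the unit clause (~dry).
Undo mild and try mild = 0.
(calm) alone gives calm = 1.
(dry) alone gives dry = 1.
(red) alone gives red = 1.
That conflicts with the unit clause (~red).
Neither mild = 1 nor mild = 0 works.
So every satisfying assignment has hot = True.

True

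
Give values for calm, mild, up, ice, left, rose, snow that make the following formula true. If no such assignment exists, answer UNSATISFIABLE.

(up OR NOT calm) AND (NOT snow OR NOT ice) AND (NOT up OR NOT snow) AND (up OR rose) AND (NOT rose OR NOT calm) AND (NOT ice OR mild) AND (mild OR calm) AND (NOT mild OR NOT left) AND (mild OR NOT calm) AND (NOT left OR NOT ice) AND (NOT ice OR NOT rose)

Case up = true:
The clause (NOT snow) is unit, so snow = false.
Case rose = false:
Case ice = false:
Case mild = true:
The clause (NOT left) is unit, so left = false.
All clauses hold; calm can take either value.

calm ↦ true; mild ↦ true; up ↦ true; ice ↦ false; left ↦ false; rose ↦ false; snow ↦ false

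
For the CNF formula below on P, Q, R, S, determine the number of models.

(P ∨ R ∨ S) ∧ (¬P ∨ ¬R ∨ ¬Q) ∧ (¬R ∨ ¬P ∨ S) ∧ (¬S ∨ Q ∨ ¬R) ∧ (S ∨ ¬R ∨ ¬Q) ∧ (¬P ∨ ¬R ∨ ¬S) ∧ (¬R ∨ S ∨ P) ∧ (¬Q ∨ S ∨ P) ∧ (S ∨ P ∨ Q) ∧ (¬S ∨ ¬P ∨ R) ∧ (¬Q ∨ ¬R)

4

There are 2^4 = 16 truth assignments over (P, Q, R, S).
Split on P. With P = True, the clauses containing P are satisfied and ¬P drops from the rest; 2 of the 2^3 = 8 assignments to the other variables satisfy what remains.
With P = False, by the same count on the reduced clause set, 2 assignments work.
(One model: P=F, Q=F, R=F, S=T.)
Total: 2 + 2 = 4.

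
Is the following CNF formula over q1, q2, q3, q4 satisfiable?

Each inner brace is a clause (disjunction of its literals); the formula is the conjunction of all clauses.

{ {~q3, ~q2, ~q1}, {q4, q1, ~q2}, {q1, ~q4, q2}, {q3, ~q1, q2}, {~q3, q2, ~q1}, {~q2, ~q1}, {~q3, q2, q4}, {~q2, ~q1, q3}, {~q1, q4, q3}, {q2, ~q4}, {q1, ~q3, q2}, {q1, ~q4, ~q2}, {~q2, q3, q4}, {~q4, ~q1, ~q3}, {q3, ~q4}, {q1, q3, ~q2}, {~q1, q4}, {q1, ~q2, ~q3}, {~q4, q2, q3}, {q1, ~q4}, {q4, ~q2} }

Yes

Try q2 = 0.
(~q4) alone gives q4 = 0.
(~q3) alone gives q3 = 0.
(~q1) alone gives q1 = 0.
This assignment satisfies each clause.
A satisfying assignment: q1 ↦ 0, q2 ↦ 0, q3 ↦ 0, q4 ↦ 0.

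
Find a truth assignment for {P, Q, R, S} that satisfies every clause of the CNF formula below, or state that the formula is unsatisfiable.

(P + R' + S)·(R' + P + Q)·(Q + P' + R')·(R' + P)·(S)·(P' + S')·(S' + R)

UNSATISFIABLE

The clause (S) is unit, so S = 1.
The clause (P') is unit, so P = 0.
The clause (R') is unit, so R = 0.
Now (R) is unsatisfied and unit — conflict.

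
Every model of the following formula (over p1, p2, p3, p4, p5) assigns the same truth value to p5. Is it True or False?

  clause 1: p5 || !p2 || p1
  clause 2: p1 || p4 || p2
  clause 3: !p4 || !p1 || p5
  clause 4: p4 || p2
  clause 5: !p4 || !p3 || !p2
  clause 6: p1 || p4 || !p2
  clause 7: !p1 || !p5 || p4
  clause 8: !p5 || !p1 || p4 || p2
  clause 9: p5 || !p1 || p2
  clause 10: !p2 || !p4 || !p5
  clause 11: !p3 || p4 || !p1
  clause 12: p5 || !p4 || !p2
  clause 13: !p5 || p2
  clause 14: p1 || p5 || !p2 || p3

False

Suppose p5 = true.
(p2) alone gives p2 = true.
(!p4) alone gives p4 = false.
(p1) alone gives p1 = true.
Now (!p1) is unsatisfied and unit — conflict.
So every satisfying assignment has p5 = False.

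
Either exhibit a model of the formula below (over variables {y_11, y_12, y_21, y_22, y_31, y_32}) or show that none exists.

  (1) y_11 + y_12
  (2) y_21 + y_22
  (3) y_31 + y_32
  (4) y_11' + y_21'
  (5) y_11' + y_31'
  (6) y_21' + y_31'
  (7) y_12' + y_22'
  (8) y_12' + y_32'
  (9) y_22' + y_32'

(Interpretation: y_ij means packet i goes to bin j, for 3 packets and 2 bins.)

UNSATISFIABLE

Case y_11 = 1:
(y_21') alone gives y_21 = 0.
(y_22) alone gives y_22 = 1.
(y_31') alone gives y_31 = 0.
(y_32) alone gives y_32 = 1.
That conflicts with the unit clause (y_32').
Backtrack on y_11: now try y_11 = 0.
(y_12) alone gives y_12 = 1.
(y_22') alone gives y_22 = 0.
(y_21) alone gives y_21 = 1.
(y_31') alone gives y_31 = 0.
(y_32) alone gives y_32 = 1.
That conflicts with the unit clause (y_32').
Either choice for y_11 ends in contradiction.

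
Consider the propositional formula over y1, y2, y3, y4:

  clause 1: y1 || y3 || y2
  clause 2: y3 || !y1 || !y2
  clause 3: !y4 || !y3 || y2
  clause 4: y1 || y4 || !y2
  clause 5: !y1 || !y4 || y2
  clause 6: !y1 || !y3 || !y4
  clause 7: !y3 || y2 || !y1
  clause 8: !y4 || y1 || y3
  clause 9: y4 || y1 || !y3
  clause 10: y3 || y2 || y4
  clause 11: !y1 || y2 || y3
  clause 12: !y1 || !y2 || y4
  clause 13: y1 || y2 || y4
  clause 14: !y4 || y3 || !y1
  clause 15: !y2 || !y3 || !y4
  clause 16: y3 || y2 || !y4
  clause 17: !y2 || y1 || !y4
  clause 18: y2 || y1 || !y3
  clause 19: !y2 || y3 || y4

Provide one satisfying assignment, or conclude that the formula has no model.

Suppose y1 = true.
Suppose y3 = true.
From the singleton clause (!y4), y4 = false.
From the singleton clause (y2), y2 = true.
But (!y2) is also a unit clause — contradiction.
Undo y3 and try y3 = false.
From the singleton clause (!y2), y2 = false.
But (y2) is also a unit clause — contradiction.
Both values of y3 lead to a conflict.
Undo y1 and try y1 = false.
Suppose y3 = true.
From the singleton clause (y4), y4 = true.
From the singleton clause (y2), y2 = true.
But (!y2) is also a unit clause — contradiction.
Undo y3 and try y3 = false.
From the singleton clause (y2), y2 = true.
From the singleton clause (y4), y4 = true.
But (!y4) is also a unit clause — contradiction.
Both values of y3 lead to a conflict.
Both values of y1 lead to a conflict.

UNSATISFIABLE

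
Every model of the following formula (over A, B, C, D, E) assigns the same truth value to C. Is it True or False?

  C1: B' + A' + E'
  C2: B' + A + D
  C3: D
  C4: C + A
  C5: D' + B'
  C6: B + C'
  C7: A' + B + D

Suppose C = 1.
From the singleton clause (D), D = 1.
From the singleton clause (B'), B = 0.
That conflicts with the unit clause (B).
So every satisfying assignment has C = False.

False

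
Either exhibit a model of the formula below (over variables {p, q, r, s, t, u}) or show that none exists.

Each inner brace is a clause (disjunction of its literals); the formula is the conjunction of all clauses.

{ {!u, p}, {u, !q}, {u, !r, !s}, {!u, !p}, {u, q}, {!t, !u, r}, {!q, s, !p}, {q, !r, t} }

Suppose u = false.
(!q) alone gives q = false.
That conflicts with the unit clause (q).
So u must be the other value — set u = true.
(p) alone gives p = true.
That conflicts with the unit clause (!p).
Both values of u lead to a conflict.

UNSATISFIABLE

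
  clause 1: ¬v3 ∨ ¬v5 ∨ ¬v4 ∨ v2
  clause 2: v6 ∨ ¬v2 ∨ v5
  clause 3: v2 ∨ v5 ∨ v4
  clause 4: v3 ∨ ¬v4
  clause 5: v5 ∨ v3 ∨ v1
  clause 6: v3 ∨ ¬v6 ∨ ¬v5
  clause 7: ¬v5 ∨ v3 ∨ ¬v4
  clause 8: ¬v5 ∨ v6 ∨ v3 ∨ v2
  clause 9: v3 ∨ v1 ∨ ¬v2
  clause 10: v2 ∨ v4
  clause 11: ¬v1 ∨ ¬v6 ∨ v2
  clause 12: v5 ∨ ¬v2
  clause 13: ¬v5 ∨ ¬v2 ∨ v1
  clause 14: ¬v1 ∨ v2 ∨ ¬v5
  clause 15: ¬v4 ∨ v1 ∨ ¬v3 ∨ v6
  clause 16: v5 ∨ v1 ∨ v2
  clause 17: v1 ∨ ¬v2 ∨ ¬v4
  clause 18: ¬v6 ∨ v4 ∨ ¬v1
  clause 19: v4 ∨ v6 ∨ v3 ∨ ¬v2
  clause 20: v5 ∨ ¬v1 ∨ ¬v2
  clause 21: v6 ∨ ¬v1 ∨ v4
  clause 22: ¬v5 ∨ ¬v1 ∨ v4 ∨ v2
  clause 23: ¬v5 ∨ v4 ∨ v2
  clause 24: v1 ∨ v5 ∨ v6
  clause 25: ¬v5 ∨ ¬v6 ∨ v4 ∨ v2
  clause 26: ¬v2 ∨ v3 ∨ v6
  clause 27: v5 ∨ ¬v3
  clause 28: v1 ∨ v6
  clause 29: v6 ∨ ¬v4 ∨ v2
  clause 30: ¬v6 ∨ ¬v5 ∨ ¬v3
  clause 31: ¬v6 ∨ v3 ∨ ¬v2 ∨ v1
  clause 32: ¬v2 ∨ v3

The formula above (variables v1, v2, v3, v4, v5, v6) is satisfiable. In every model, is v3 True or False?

True

Suppose v3 = False.
From the singleton clause (¬v4), v4 = False.
From the singleton clause (v2), v2 = True.
But (¬v2) is also a unit clause — contradiction.
So every satisfying assignment has v3 = True.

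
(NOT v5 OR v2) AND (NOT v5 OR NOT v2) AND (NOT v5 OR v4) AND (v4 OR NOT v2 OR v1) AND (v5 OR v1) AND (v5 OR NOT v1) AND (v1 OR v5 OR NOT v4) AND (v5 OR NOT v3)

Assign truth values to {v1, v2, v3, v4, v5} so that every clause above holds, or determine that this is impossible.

Suppose v5 = false.
The clause (v1) is unit, so v1 = true.
Now (NOT v1) is unsatisfied and unit — conflict.
That branch fails; take v5 = true instead.
The clause (v2) is unit, so v2 = true.
Now (NOT v2) is unsatisfied and unit — conflict.
Either choice for v5 ends in contradiction.

UNSATISFIABLE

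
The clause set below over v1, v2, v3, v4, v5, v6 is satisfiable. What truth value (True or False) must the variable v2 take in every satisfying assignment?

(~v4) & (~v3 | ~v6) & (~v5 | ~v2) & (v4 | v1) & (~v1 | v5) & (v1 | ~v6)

False

Suppose v2 = 1.
The clause (~v4) is unit, so v4 = 0.
The clause (~v5) is unit, so v5 = 0.
The clause (v1) is unit, so v1 = 1.
Now (~v1) is unsatisfied and unit — conflict.
So every satisfying assignment has v2 = False.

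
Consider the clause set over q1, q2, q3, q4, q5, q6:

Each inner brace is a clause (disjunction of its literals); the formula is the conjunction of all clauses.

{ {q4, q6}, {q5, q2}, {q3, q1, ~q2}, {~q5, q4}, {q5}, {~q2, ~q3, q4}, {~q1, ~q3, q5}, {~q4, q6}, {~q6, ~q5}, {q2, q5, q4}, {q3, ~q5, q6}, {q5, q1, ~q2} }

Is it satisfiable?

Unsatisfiable

(q5) alone gives q5 = 1.
(q4) alone gives q4 = 1.
(q6) alone gives q6 = 1.
Now (~q6) is unsatisfied and unit — conflict.
No assignment satisfies every clause.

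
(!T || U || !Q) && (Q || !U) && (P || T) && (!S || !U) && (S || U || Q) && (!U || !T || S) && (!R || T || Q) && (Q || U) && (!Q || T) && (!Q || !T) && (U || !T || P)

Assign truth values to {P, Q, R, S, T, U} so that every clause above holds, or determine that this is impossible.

Branch on Q: set Q = true.
From the singleton clause (T), T = true.
But (!T) is also a unit clause — contradiction.
Undo Q and try Q = false.
From the singleton clause (!U), U = false.
But (U) is also a unit clause — contradiction.
Both values of Q lead to a conflict.

UNSATISFIABLE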